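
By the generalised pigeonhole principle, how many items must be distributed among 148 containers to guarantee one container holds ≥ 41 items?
n = (41 − 1)·148 + 1 = 5921

By the generalised pigeonhole principle, to guarantee some box contains ≥ r objects we need more than (r − 1) · k objects total. Threshold: n = (r − 1) · k + 1. With r = 41 and k = 148: n = 40 · 148 + 1 = 5920 + 1 = 5921. For n = 5920 = 40 · 148, we can put exactly 40 objects in every box, avoiding 41 in any single one — so 5921 is tight.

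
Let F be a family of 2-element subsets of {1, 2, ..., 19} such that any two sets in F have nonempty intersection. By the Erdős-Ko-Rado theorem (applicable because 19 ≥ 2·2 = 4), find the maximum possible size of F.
max |F| = C(18, 1) = 18

Erdős-Ko-Rado (1961): when n ≥ 2k, max |F| = C(n−1, k−1). The bound is attained by the star {A : i ∈ A} for any fixed i ∈ [n]. Here C(19−1, 2−1) = C(18, 1) = 18.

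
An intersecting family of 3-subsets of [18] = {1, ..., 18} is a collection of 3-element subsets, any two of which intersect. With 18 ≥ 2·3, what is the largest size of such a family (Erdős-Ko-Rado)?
max |F| = C(17, 2) = 136

Erdős-Ko-Rado (1961): when n ≥ 2k, max |F| = C(n−1, k−1). The bound is attained by the star {A : i ∈ A} for any fixed i ∈ [n]. Here C(18−1, 3−1) = C(17, 2) = 136.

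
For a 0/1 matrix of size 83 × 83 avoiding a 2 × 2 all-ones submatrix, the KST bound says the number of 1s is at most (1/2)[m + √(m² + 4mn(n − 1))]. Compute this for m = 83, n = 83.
z(83, 83; 2, 2) ≤ (1/2)[83 + √(83² + 4·83·83·82)] = (1/2)[83 + √2266481] = 794.2418

Kővári–Sós–Turán: let r_1, ..., r_83 be the row sums and z = Σ r_i the total number of 1s. Each pair of columns can share at most one row with both entries 1 (else a 2×2 all-ones block appears), so Σ_i C(r_i, 2) ≤ C(83, 2) = 3403. By convexity Σ_i C(r_i, 2) ≥ 83·C(z/83, 2) = z(z − 83)/(2·83), giving z² − 83z − 83·83·82 ≤ 0 and hence z ≤ (1/2)[83 + √(6889 + 4·564898)] = (1/2)[83 + √2266481] ≈ (1/2)(83 + 1505.4836) = 794.2418.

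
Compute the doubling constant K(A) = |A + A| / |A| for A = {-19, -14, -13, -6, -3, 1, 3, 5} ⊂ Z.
K = |A + A| / |A| = 31/8

Enumerate A + A = {a + b : a, b ∈ A}. With |A| = 8, there are |A|^2 = 64 ordered sum pairs; collecting distinct values, A + A = {-38, -33, -32, -28, -27, -26, -25, -22, -20, -19, -18, -17, -16, -14, -13, -12, -11, -10, -9, -8, -6, -5, -3, -2, -1, 0, 2, 4, 6, 8, 10}, so |A + A| = 31. Thus K = 31/8. For comparison, the minimum possible |A + A| over all 8-element sets is 2·8 − 1 = 15 (so min K = 15/8), attained only by arithmetic progressions.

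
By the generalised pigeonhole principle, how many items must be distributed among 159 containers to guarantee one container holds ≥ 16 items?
n = (16 − 1)·159 + 1 = 2386

By the generalised pigeonhole principle, to guarantee some box contains ≥ r objects we need more than (r − 1) · k objects total. Threshold: n = (r − 1) · k + 1. With r = 16 and k = 159: n = 15 · 159 + 1 = 2385 + 1 = 2386. For n = 2385 = 15 · 159, we can put exactly 15 objects in every box, avoiding 16 in any single one — so 2386 is tight.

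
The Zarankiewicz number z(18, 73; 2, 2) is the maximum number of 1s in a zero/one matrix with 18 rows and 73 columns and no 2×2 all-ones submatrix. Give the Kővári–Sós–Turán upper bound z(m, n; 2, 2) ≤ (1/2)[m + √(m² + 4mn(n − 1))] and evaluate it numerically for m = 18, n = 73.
z(18, 73; 2, 2) ≤ (1/2)[18 + √(18² + 4·18·73·72)] = (1/2)[18 + √378756] = 316.7158

Kővári–Sós–Turán: let r_1, ..., r_18 be the row sums and z = Σ r_i the total number of 1s. Each pair of columns can share at most one row with both entries 1 (else a 2×2 all-ones block appears), so Σ_i C(r_i, 2) ≤ C(73, 2) = 2628. By convexity Σ_i C(r_i, 2) ≥ 18·C(z/18, 2) = z(z − 18)/(2·18), giving z² − 18z − 18·73·72 ≤ 0 and hence z ≤ (1/2)[18 + √(324 + 4·94608)] = (1/2)[18 + √378756] ≈ (1/2)(18 + 615.4316) = 316.7158.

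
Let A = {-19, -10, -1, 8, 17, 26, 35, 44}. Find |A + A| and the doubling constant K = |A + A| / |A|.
K = |A + A| / |A| = 15/8

Enumerate A + A = {a + b : a, b ∈ A}. With |A| = 8, there are |A|^2 = 64 ordered sum pairs; collecting distinct values, A + A = {-38, -29, -20, -11, -2, 7, 16, 25, 34, 43, 52, 61, 70, 79, 88}, so |A + A| = 15. Thus K = 15/8. Here |A + A| = 2|A| − 1 = 15, the minimum possible — so K = 15/8 is minimal, which holds iff A is an arithmetic progression.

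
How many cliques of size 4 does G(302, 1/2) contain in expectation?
E[# K_4] = C(302, 4) · (1/2)^C(4, 2) = 339746225 / 2^6 = 5308534.765625

For each 4-subset S of vertices (there are C(302, 4) = 339746225 such S), let X_S = 1 if S induces a K_4 (all C(4, 2) = 6 edges present). Then P(X_S = 1) = (1/2)^6 = 1/64. By linearity of expectation, E[# K_4] = C(302, 4) · (1/2)^6 = 339746225 / 64 = 5308534.765625.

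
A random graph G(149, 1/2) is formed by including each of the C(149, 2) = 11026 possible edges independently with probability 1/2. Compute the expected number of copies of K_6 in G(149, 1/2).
E[# K_6] = C(149, 6) · (1/2)^C(6, 2) = 13725120696 / 2^15 = 1715640087/4096 ≈ 418857.443115

For each 6-subset S of vertices (there are C(149, 6) = 13725120696 such S), let X_S = 1 if S induces a K_6 (all C(6, 2) = 15 edges present). Then P(X_S = 1) = (1/2)^15 = 1/32768. By linearity of expectation, E[# K_6] = C(149, 6) · (1/2)^15 = 13725120696 / 32768 = 1715640087/4096 ≈ 418857.443115.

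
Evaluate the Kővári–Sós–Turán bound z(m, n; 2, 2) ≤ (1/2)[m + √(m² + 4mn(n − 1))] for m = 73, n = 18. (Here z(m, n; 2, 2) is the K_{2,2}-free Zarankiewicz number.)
z(73, 18; 2, 2) ≤ (1/2)[73 + √(73² + 4·73·18·17)] = (1/2)[73 + √94681] = 190.3514

Kővári–Sós–Turán: let r_1, ..., r_73 be the row sums and z = Σ r_i the total number of 1s. Each pair of columns can share at most one row with both entries 1 (else a 2×2 all-ones block appears), so Σ_i C(r_i, 2) ≤ C(18, 2) = 153. By convexity Σ_i C(r_i, 2) ≥ 73·C(z/73, 2) = z(z − 73)/(2·73), giving z² − 73z − 73·18·17 ≤ 0 and hence z ≤ (1/2)[73 + √(5329 + 4·22338)] = (1/2)[73 + √94681] ≈ (1/2)(73 + 307.7028) = 190.3514.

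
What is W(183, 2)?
W(183, 2) = 183 + 1 = 184

A 2-term AP is any pair of integers, so a monochromatic 2-AP exists iff some colour is used at least twice. With 183 colours, the colouring i ↦ i on {1, ..., 183} uses each colour once, avoiding any monochromatic pair, so W(183, 2) > 183. For {1, ..., 184}, pigeonhole forces two integers of the same colour, which form a monochromatic 2-AP. Hence W(183, 2) = 184.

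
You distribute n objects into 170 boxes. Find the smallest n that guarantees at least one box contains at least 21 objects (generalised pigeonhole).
n = (21 − 1)·170 + 1 = 3401

By the generalised pigeonhole principle, to guarantee some box contains ≥ r objects we need more than (r − 1) · k objects total. Threshold: n = (r − 1) · k + 1. With r = 21 and k = 170: n = 20 · 170 + 1 = 3400 + 1 = 3401. For n = 3400 = 20 · 170, we can put exactly 20 objects in every box, avoiding 21 in any single one — so 3401 is tight.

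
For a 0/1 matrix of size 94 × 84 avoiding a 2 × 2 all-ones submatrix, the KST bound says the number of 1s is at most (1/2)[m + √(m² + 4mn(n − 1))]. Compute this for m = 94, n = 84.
z(94, 84; 2, 2) ≤ (1/2)[94 + √(94² + 4·94·84·83)] = (1/2)[94 + √2630308] = 857.9112

Kővári–Sós–Turán: let r_1, ..., r_94 be the row sums and z = Σ r_i the total number of 1s. Each pair of columns can share at most one row with both entries 1 (else a 2×2 all-ones block appears), so Σ_i C(r_i, 2) ≤ C(84, 2) = 3486. By convexity Σ_i C(r_i, 2) ≥ 94·C(z/94, 2) = z(z − 94)/(2·94), giving z² − 94z − 94·84·83 ≤ 0 and hence z ≤ (1/2)[94 + √(8836 + 4·655368)] = (1/2)[94 + √2630308] ≈ (1/2)(94 + 1621.8224) = 857.9112.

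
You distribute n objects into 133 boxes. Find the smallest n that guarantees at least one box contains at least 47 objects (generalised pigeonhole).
n = (47 − 1)·133 + 1 = 6119

By the generalised pigeonhole principle, to guarantee some box contains ≥ r objects we need more than (r − 1) · k objects total. Threshold: n = (r − 1) · k + 1. With r = 47 and k = 133: n = 46 · 133 + 1 = 6118 + 1 = 6119. For n = 6118 = 46 · 133, we can put exactly 46 objects in every box, avoiding 47 in any single one — so 6119 is tight.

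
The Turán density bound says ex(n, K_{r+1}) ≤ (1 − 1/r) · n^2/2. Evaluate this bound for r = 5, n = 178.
Turán density bound = (4/5) · 178^2/2 = 63368/5 ≈ 12673.6

Turán's theorem: ex(n, K_{r+1}) is achieved by the complete r-partite Turán graph T(n, r) with parts as balanced as possible, and is at most (1 − 1/r) · n^2/2. For r = 5, n = 178: the density bound is (4/5) · 31684/2 = 63368/5 ≈ 12673.6. The integer-valued extremum is e(T(178, 5)) = 12673, which is strictly less than the density bound 63368/5 since 5 ∤ 178 (the parts of T(178, 5) cannot all be equal).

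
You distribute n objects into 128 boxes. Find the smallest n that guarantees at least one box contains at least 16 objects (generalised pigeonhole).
n = (16 − 1)·128 + 1 = 1921

By the generalised pigeonhole principle, to guarantee some box contains ≥ r objects we need more than (r − 1) · k objects total. Threshold: n = (r − 1) · k + 1. With r = 16 and k = 128: n = 15 · 128 + 1 = 1920 + 1 = 1921. For n = 1920 = 15 · 128, we can put exactly 15 objects in every box, avoiding 16 in any single one — so 1921 is tight.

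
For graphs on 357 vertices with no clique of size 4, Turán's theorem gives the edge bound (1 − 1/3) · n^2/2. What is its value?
Turán density bound = (2/3) · 357^2/2 = 42483

Turán's theorem: ex(n, K_{r+1}) is achieved by the complete r-partite Turán graph T(n, r) with parts as balanced as possible, and is at most (1 − 1/r) · n^2/2. For r = 3, n = 357: the density bound is (2/3) · 127449/2 = 42483. Since 3 ∣ 357, the Turán graph T(357, 3) has parts of equal size 119, and its edge count e(T(357, 3)) = 42483 attains the density bound exactly.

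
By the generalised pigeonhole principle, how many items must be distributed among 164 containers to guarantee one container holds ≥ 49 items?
n = (49 − 1)·164 + 1 = 7873

By the generalised pigeonhole principle, to guarantee some box contains ≥ r objects we need more than (r − 1) · k objects total. Threshold: n = (r − 1) · k + 1. With r = 49 and k = 164: n = 48 · 164 + 1 = 7872 + 1 = 7873. For n = 7872 = 48 · 164, we can put exactly 48 objects in every box, avoiding 49 in any single one — so 7873 is tight.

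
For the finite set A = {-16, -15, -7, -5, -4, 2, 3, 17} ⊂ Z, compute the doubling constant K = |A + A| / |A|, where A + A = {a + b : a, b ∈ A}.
K = |A + A| / |A| = 31/8

Enumerate A + A = {a + b : a, b ∈ A}. With |A| = 8, there are |A|^2 = 64 ordered sum pairs; collecting distinct values, A + A = {-32, -31, -30, -23, -22, -21, -20, -19, -14, -13, -12, -11, -10, -9, -8, -5, -4, -3, -2, -1, 1, 2, 4, 5, 6, 10, 12, 13, 19, 20, 34}, so |A + A| = 31. Thus K = 31/8. For comparison, the minimum possible |A + A| over all 8-element sets is 2·8 − 1 = 15 (so min K = 15/8), attained only by arithmetic progressions.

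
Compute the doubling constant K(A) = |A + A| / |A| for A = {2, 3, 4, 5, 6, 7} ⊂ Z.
K = |A + A| / |A| = 11/6

Enumerate A + A = {a + b : a, b ∈ A}. With |A| = 6, there are |A|^2 = 36 ordered sum pairs; collecting distinct values, A + A = {4, 5, 6, 7, 8, 9, 10, 11, 12, 13, 14}, so |A + A| = 11. Thus K = 11/6. Here |A + A| = 2|A| − 1 = 11, the minimum possible — so K = 11/6 is minimal, which holds iff A is an arithmetic progression.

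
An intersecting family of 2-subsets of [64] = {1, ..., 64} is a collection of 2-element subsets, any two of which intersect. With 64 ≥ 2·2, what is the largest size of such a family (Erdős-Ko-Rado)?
max |F| = C(63, 1) = 63

Erdős-Ko-Rado (1961): when n ≥ 2k, max |F| = C(n−1, k−1). The bound is attained by the star {A : i ∈ A} for any fixed i ∈ [n]. Here C(64−1, 2−1) = C(63, 1) = 63.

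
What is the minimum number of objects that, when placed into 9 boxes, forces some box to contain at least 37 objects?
n = (37 − 1)·9 + 1 = 325

By the generalised pigeonhole principle, to guarantee some box contains ≥ r objects we need more than (r − 1) · k objects total. Threshold: n = (r − 1) · k + 1. With r = 37 and k = 9: n = 36 · 9 + 1 = 324 + 1 = 325. For n = 324 = 36 · 9, we can put exactly 36 objects in every box, avoiding 37 in any single one — so 325 is tight.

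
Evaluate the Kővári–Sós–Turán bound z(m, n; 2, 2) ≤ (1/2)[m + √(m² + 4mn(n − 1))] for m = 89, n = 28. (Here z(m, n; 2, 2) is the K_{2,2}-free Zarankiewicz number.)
z(89, 28; 2, 2) ≤ (1/2)[89 + √(89² + 4·89·28·27)] = (1/2)[89 + √277057] = 307.681

Kővári–Sós–Turán: let r_1, ..., r_89 be the row sums and z = Σ r_i the total number of 1s. Each pair of columns can share at most one row with both entries 1 (else a 2×2 all-ones block appears), so Σ_i C(r_i, 2) ≤ C(28, 2) = 378. By convexity Σ_i C(r_i, 2) ≥ 89·C(z/89, 2) = z(z − 89)/(2·89), giving z² − 89z − 89·28·27 ≤ 0 and hence z ≤ (1/2)[89 + √(7921 + 4·67284)] = (1/2)[89 + √277057] ≈ (1/2)(89 + 526.362) = 307.681.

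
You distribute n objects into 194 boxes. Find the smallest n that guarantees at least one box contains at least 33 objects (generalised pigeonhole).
n = (33 − 1)·194 + 1 = 6209

By the generalised pigeonhole principle, to guarantee some box contains ≥ r objects we need more than (r − 1) · k objects total. Threshold: n = (r − 1) · k + 1. With r = 33 and k = 194: n = 32 · 194 + 1 = 6208 + 1 = 6209. For n = 6208 = 32 · 194, we can put exactly 32 objects in every box, avoiding 33 in any single one — so 6209 is tight.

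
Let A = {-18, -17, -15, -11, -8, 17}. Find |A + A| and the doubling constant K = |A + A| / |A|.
K = |A + A| / |A| = 20/6 = 10/3

Enumerate A + A = {a + b : a, b ∈ A}. With |A| = 6, there are |A|^2 = 36 ordered sum pairs; collecting distinct values, A + A = {-36, -35, -34, -33, -32, -30, -29, -28, -26, -25, -23, -22, -19, -16, -1, 0, 2, 6, 9, 34}, so |A + A| = 20. Thus K = 20/6 = 10/3. For comparison, the minimum possible |A + A| over all 6-element sets is 2·6 − 1 = 11 (so min K = 11/6), attained only by arithmetic progressions.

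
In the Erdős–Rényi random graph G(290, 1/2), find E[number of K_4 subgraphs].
E[# K_4] = C(290, 4) · (1/2)^C(4, 2) = 288641640 / 2^6 = 36080205/8 = 4510025.625

For each 4-subset S of vertices (there are C(290, 4) = 288641640 such S), let X_S = 1 if S induces a K_4 (all C(4, 2) = 6 edges present). Then P(X_S = 1) = (1/2)^6 = 1/64. By linearity of expectation, E[# K_4] = C(290, 4) · (1/2)^6 = 288641640 / 64 = 36080205/8 = 4510025.625.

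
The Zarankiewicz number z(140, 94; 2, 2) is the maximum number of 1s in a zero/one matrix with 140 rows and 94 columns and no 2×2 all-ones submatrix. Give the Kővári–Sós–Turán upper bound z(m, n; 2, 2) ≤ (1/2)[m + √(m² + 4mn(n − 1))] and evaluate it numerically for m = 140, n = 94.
z(140, 94; 2, 2) ≤ (1/2)[140 + √(140² + 4·140·94·93)] = (1/2)[140 + √4915120] = 1178.5035

Kővári–Sós–Turán: let r_1, ..., r_140 be the row sums and z = Σ r_i the total number of 1s. Each pair of columns can share at most one row with both entries 1 (else a 2×2 all-ones block appears), so Σ_i C(r_i, 2) ≤ C(94, 2) = 4371. By convexity Σ_i C(r_i, 2) ≥ 140·C(z/140, 2) = z(z − 140)/(2·140), giving z² − 140z − 140·94·93 ≤ 0 and hence z ≤ (1/2)[140 + √(19600 + 4·1223880)] = (1/2)[140 + √4915120] ≈ (1/2)(140 + 2217.007) = 1178.5035.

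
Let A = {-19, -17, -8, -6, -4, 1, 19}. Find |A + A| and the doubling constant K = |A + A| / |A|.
K = |A + A| / |A| = 23/7

Enumerate A + A = {a + b : a, b ∈ A}. With |A| = 7, there are |A|^2 = 49 ordered sum pairs; collecting distinct values, A + A = {-38, -36, -34, -27, -25, -23, -21, -18, -16, -14, -12, -10, -8, -7, -5, -3, 0, 2, 11, 13, 15, 20, 38}, so |A + A| = 23. Thus K = 23/7. For comparison, the minimum possible |A + A| over all 7-element sets is 2·7 − 1 = 13 (so min K = 13/7), attained only by arithmetic progressions.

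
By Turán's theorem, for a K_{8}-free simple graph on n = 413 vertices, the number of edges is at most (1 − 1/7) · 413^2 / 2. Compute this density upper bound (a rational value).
Turán density bound = (6/7) · 413^2/2 = 73101

Turán's theorem: ex(n, K_{r+1}) is achieved by the complete r-partite Turán graph T(n, r) with parts as balanced as possible, and is at most (1 − 1/r) · n^2/2. For r = 7, n = 413: the density bound is (6/7) · 170569/2 = 73101. Since 7 ∣ 413, the Turán graph T(413, 7) has parts of equal size 59, and its edge count e(T(413, 7)) = 73101 attains the density bound exactly.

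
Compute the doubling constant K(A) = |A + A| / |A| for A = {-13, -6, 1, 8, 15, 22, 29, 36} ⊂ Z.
K = |A + A| / |A| = 15/8

Enumerate A + A = {a + b : a, b ∈ A}. With |A| = 8, there are |A|^2 = 64 ordered sum pairs; collecting distinct values, A + A = {-26, -19, -12, -5, 2, 9, 16, 23, 30, 37, 44, 51, 58, 65, 72}, so |A + A| = 15. Thus K = 15/8. Here |A + A| = 2|A| − 1 = 15, the minimum possible — so K = 15/8 is minimal, which holds iff A is an arithmetic progression.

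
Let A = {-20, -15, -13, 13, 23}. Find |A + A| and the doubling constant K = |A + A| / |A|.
K = |A + A| / |A| = 15/5 = 3

Enumerate A + A = {a + b : a, b ∈ A}. With |A| = 5, there are |A|^2 = 25 ordered sum pairs; collecting distinct values, A + A = {-40, -35, -33, -30, -28, -26, -7, -2, 0, 3, 8, 10, 26, 36, 46}, so |A + A| = 15. Thus K = 15/5 = 3. For comparison, the minimum possible |A + A| over all 5-element sets is 2·5 − 1 = 9 (so min K = 9/5), attained only by arithmetic progressions.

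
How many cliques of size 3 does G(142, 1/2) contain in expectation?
E[# K_3] = C(142, 3) · (1/2)^C(3, 2) = 467180 / 2^3 = 116795/2 = 58397.5

For each 3-subset S of vertices (there are C(142, 3) = 467180 such S), let X_S = 1 if S induces a K_3 (all C(3, 2) = 3 edges present). Then P(X_S = 1) = (1/2)^3 = 1/8. By linearity of expectation, E[# K_3] = C(142, 3) · (1/2)^3 = 467180 / 8 = 116795/2 = 58397.5.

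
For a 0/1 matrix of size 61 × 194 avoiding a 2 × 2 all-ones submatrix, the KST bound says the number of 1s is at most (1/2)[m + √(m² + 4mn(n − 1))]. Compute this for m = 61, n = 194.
z(61, 194; 2, 2) ≤ (1/2)[61 + √(61² + 4·61·194·193)] = (1/2)[61 + √9139569] = 1542.086

Kővári–Sós–Turán: let r_1, ..., r_61 be the row sums and z = Σ r_i the total number of 1s. Each pair of columns can share at most one row with both entries 1 (else a 2×2 all-ones block appears), so Σ_i C(r_i, 2) ≤ C(194, 2) = 18721. By convexity Σ_i C(r_i, 2) ≥ 61·C(z/61, 2) = z(z − 61)/(2·61), giving z² − 61z − 61·194·193 ≤ 0 and hence z ≤ (1/2)[61 + √(3721 + 4·2283962)] = (1/2)[61 + √9139569] ≈ (1/2)(61 + 3023.172) = 1542.086.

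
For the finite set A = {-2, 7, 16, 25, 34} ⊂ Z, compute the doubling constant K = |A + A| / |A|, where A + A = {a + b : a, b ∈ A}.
K = |A + A| / |A| = 9/5

Enumerate A + A = {a + b : a, b ∈ A}. With |A| = 5, there are |A|^2 = 25 ordered sum pairs; collecting distinct values, A + A = {-4, 5, 14, 23, 32, 41, 50, 59, 68}, so |A + A| = 9. Thus K = 9/5. Here |A + A| = 2|A| − 1 = 9, the minimum possible — so K = 9/5 is minimal, which holds iff A is an arithmetic progression.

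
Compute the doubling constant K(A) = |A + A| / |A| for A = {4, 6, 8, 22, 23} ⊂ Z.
K = |A + A| / |A| = 14/5

Enumerate A + A = {a + b : a, b ∈ A}. With |A| = 5, there are |A|^2 = 25 ordered sum pairs; collecting distinct values, A + A = {8, 10, 12, 14, 16, 26, 27, 28, 29, 30, 31, 44, 45, 46}, so |A + A| = 14. Thus K = 14/5. For comparison, the minimum possible |A + A| over all 5-element sets is 2·5 − 1 = 9 (so min K = 9/5), attained only by arithmetic progressions.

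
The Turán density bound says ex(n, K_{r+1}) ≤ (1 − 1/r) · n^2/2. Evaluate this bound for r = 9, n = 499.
Turán density bound = (8/9) · 499^2/2 = 996004/9 ≈ 110667.1111

Turán's theorem: ex(n, K_{r+1}) is achieved by the complete r-partite Turán graph T(n, r) with parts as balanced as possible, and is at most (1 − 1/r) · n^2/2. For r = 9, n = 499: the density bound is (8/9) · 249001/2 = 996004/9 ≈ 110667.1111. The integer-valued extremum is e(T(499, 9)) = 110666, which is strictly less than the density bound 996004/9 since 9 ∤ 499 (the parts of T(499, 9) cannot all be equal).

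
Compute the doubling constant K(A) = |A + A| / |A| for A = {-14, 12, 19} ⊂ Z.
K = |A + A| / |A| = 6/3 = 2

Enumerate A + A = {a + b : a, b ∈ A}. With |A| = 3, there are |A|^2 = 9 ordered sum pairs; collecting distinct values, A + A = {-28, -2, 5, 24, 31, 38}, so |A + A| = 6. Thus K = 6/3 = 2. For comparison, the minimum possible |A + A| over all 3-element sets is 2·3 − 1 = 5 (so min K = 5/3), attained only by arithmetic progressions.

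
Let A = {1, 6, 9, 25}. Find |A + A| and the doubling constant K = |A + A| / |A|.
K = |A + A| / |A| = 10/4 = 5/2

Enumerate A + A = {a + b : a, b ∈ A}. With |A| = 4, there are |A|^2 = 16 ordered sum pairs; collecting distinct values, A + A = {2, 7, 10, 12, 15, 18, 26, 31, 34, 50}, so |A + A| = 10. Thus K = 10/4 = 5/2. For comparison, the minimum possible |A + A| over all 4-element sets is 2·4 − 1 = 7 (so min K = 7/4), attained only by arithmetic progressions.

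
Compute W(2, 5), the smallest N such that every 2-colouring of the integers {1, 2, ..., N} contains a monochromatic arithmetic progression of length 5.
W(2, 5) = 178

This is a classical value, W(2, 5) = 178, established by combining an explicit 2-colouring of {1, ..., 177} with no monochromatic 5-AP (giving the lower bound W(2, 5) > 177) and a finite case analysis / exhaustive computer search showing every 2-colouring of {1, ..., 178} has such an AP.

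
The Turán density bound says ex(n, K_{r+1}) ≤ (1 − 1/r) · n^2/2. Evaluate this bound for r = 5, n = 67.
Turán density bound = (4/5) · 67^2/2 = 8978/5 ≈ 1795.6

Turán's theorem: ex(n, K_{r+1}) is achieved by the complete r-partite Turán graph T(n, r) with parts as balanced as possible, and is at most (1 − 1/r) · n^2/2. For r = 5, n = 67: the density bound is (4/5) · 4489/2 = 8978/5 ≈ 1795.6. The integer-valued extremum is e(T(67, 5)) = 1795, which is strictly less than the density bound 8978/5 since 5 ∤ 67 (the parts of T(67, 5) cannot all be equal).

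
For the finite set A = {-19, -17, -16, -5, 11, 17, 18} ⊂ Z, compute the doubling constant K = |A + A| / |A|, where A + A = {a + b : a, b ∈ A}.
K = |A + A| / |A| = 27/7

Enumerate A + A = {a + b : a, b ∈ A}. With |A| = 7, there are |A|^2 = 49 ordered sum pairs; collecting distinct values, A + A = {-38, -36, -35, -34, -33, -32, -24, -22, -21, -10, -8, -6, -5, -2, -1, 0, 1, 2, 6, 12, 13, 22, 28, 29, 34, 35, 36}, so |A + A| = 27. Thus K = 27/7. For comparison, the minimum possible |A + A| over all 7-element sets is 2·7 − 1 = 13 (so min K = 13/7), attained only by arithmetic progressions.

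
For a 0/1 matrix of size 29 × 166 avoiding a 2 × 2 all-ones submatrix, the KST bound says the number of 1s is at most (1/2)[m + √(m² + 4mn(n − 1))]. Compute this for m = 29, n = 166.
z(29, 166; 2, 2) ≤ (1/2)[29 + √(29² + 4·29·166·165)] = (1/2)[29 + √3178081] = 905.8587

Kővári–Sós–Turán: let r_1, ..., r_29 be the row sums and z = Σ r_i the total number of 1s. Each pair of columns can share at most one row with both entries 1 (else a 2×2 all-ones block appears), so Σ_i C(r_i, 2) ≤ C(166, 2) = 13695. By convexity Σ_i C(r_i, 2) ≥ 29·C(z/29, 2) = z(z − 29)/(2·29), giving z² − 29z − 29·166·165 ≤ 0 and hence z ≤ (1/2)[29 + √(841 + 4·794310)] = (1/2)[29 + √3178081] ≈ (1/2)(29 + 1782.7173) = 905.8587.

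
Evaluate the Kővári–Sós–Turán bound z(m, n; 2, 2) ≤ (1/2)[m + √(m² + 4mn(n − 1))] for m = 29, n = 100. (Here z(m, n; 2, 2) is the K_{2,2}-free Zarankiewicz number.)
z(29, 100; 2, 2) ≤ (1/2)[29 + √(29² + 4·29·100·99)] = (1/2)[29 + √1149241] = 550.5133

Kővári–Sós–Turán: let r_1, ..., r_29 be the row sums and z = Σ r_i the total number of 1s. Each pair of columns can share at most one row with both entries 1 (else a 2×2 all-ones block appears), so Σ_i C(r_i, 2) ≤ C(100, 2) = 4950. By convexity Σ_i C(r_i, 2) ≥ 29·C(z/29, 2) = z(z − 29)/(2·29), giving z² − 29z − 29·100·99 ≤ 0 and hence z ≤ (1/2)[29 + √(841 + 4·287100)] = (1/2)[29 + √1149241] ≈ (1/2)(29 + 1072.0266) = 550.5133.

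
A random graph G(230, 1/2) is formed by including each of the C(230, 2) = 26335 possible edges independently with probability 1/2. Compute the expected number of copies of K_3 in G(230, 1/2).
E[# K_3] = C(230, 3) · (1/2)^C(3, 2) = 2001460 / 2^3 = 500365/2 = 250182.5

For each 3-subset S of vertices (there are C(230, 3) = 2001460 such S), let X_S = 1 if S induces a K_3 (all C(3, 2) = 3 edges present). Then P(X_S = 1) = (1/2)^3 = 1/8. By linearity of expectation, E[# K_3] = C(230, 3) · (1/2)^3 = 2001460 / 8 = 500365/2 = 250182.5.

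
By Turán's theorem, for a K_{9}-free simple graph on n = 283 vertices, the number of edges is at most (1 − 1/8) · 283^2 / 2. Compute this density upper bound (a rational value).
Turán density bound = (7/8) · 283^2/2 = 560623/16 ≈ 35038.9375

Turán's theorem: ex(n, K_{r+1}) is achieved by the complete r-partite Turán graph T(n, r) with parts as balanced as possible, and is at most (1 − 1/r) · n^2/2. For r = 8, n = 283: the density bound is (7/8) · 80089/2 = 560623/16 ≈ 35038.9375. The integer-valued extremum is e(T(283, 8)) = 35038, which is strictly less than the density bound 560623/16 since 8 ∤ 283 (the parts of T(283, 8) cannot all be equal).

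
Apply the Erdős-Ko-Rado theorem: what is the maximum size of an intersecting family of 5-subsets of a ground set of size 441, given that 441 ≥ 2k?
max |F| = C(440, 4) = 1540499290

The Erdős-Ko-Rado theorem states: for n ≥ 2k, an intersecting family of k-subsets of an n-element set has size at most C(n − 1, k − 1), with equality for 'star' families {A ⊆ [n] : |A| = k, i ∈ A} (fix an element i). For n = 441, k = 5: C(440, 4) = 1540499290.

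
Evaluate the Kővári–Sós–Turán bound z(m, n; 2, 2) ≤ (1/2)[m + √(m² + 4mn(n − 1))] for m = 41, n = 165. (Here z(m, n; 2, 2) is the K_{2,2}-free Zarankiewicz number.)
z(41, 165; 2, 2) ≤ (1/2)[41 + √(41² + 4·41·165·164)] = (1/2)[41 + √4439521] = 1074.0085

Kővári–Sós–Turán: let r_1, ..., r_41 be the row sums and z = Σ r_i the total number of 1s. Each pair of columns can share at most one row with both entries 1 (else a 2×2 all-ones block appears), so Σ_i C(r_i, 2) ≤ C(165, 2) = 13530. By convexity Σ_i C(r_i, 2) ≥ 41·C(z/41, 2) = z(z − 41)/(2·41), giving z² − 41z − 41·165·164 ≤ 0 and hence z ≤ (1/2)[41 + √(1681 + 4·1109460)] = (1/2)[41 + √4439521] ≈ (1/2)(41 + 2107.0171) = 1074.0085.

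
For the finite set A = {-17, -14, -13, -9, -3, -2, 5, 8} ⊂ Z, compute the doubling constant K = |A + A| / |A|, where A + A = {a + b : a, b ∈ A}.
K = |A + A| / |A| = 29/8

Enumerate A + A = {a + b : a, b ∈ A}. With |A| = 8, there are |A|^2 = 64 ordered sum pairs; collecting distinct values, A + A = {-34, -31, -30, -28, -27, -26, -23, -22, -20, -19, -18, -17, -16, -15, -12, -11, -9, -8, -6, -5, -4, -1, 2, 3, 5, 6, 10, 13, 16}, so |A + A| = 29. Thus K = 29/8. For comparison, the minimum possible |A + A| over all 8-element sets is 2·8 − 1 = 15 (so min K = 15/8), attained only by arithmetic progressions.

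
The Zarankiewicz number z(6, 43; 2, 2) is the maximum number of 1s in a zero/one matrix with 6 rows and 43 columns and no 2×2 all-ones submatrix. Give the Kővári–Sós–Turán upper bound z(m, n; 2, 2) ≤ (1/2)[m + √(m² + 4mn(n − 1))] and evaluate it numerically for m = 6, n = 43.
z(6, 43; 2, 2) ≤ (1/2)[6 + √(6² + 4·6·43·42)] = (1/2)[6 + √43380] = 107.1393

Kővári–Sós–Turán: let r_1, ..., r_6 be the row sums and z = Σ r_i the total number of 1s. Each pair of columns can share at most one row with both entries 1 (else a 2×2 all-ones block appears), so Σ_i C(r_i, 2) ≤ C(43, 2) = 903. By convexity Σ_i C(r_i, 2) ≥ 6·C(z/6, 2) = z(z − 6)/(2·6), giving z² − 6z − 6·43·42 ≤ 0 and hence z ≤ (1/2)[6 + √(36 + 4·10836)] = (1/2)[6 + √43380] ≈ (1/2)(6 + 208.2787) = 107.1393.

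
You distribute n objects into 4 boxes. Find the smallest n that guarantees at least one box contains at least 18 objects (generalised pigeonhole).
n = (18 − 1)·4 + 1 = 69

By the generalised pigeonhole principle, to guarantee some box contains ≥ r objects we need more than (r − 1) · k objects total. Threshold: n = (r − 1) · k + 1. With r = 18 and k = 4: n = 17 · 4 + 1 = 68 + 1 = 69. For n = 68 = 17 · 4, we can put exactly 17 objects in every box, avoiding 18 in any single one — so 69 is tight.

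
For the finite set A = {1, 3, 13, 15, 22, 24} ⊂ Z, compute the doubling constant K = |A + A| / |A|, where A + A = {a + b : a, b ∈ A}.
K = |A + A| / |A| = 18/6 = 3

Enumerate A + A = {a + b : a, b ∈ A}. With |A| = 6, there are |A|^2 = 36 ordered sum pairs; collecting distinct values, A + A = {2, 4, 6, 14, 16, 18, 23, 25, 26, 27, 28, 30, 35, 37, 39, 44, 46, 48}, so |A + A| = 18. Thus K = 18/6 = 3. For comparison, the minimum possible |A + A| over all 6-element sets is 2·6 − 1 = 11 (so min K = 11/6), attained only by arithmetic progressions.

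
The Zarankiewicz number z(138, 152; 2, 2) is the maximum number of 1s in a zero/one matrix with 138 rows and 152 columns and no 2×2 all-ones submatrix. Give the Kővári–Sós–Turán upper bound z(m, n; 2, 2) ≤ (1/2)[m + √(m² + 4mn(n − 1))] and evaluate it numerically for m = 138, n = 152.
z(138, 152; 2, 2) ≤ (1/2)[138 + √(138² + 4·138·152·151)] = (1/2)[138 + √12688548] = 1850.0494

Kővári–Sós–Turán: let r_1, ..., r_138 be the row sums and z = Σ r_i the total number of 1s. Each pair of columns can share at most one row with both entries 1 (else a 2×2 all-ones block appears), so Σ_i C(r_i, 2) ≤ C(152, 2) = 11476. By convexity Σ_i C(r_i, 2) ≥ 138·C(z/138, 2) = z(z − 138)/(2·138), giving z² − 138z − 138·152·151 ≤ 0 and hence z ≤ (1/2)[138 + √(19044 + 4·3167376)] = (1/2)[138 + √12688548] ≈ (1/2)(138 + 3562.0988) = 1850.0494.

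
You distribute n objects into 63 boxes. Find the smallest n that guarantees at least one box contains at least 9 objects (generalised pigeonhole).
n = (9 − 1)·63 + 1 = 505

By the generalised pigeonhole principle, to guarantee some box contains ≥ r objects we need more than (r − 1) · k objects total. Threshold: n = (r − 1) · k + 1. With r = 9 and k = 63: n = 8 · 63 + 1 = 504 + 1 = 505. For n = 504 = 8 · 63, we can put exactly 8 objects in every box, avoiding 9 in any single one — so 505 is tight.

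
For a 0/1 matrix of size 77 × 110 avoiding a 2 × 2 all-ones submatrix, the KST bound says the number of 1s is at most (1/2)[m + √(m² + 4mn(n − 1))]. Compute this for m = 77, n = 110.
z(77, 110; 2, 2) ≤ (1/2)[77 + √(77² + 4·77·110·109)] = (1/2)[77 + √3698849] = 1000.1196

Kővári–Sós–Turán: let r_1, ..., r_77 be the row sums and z = Σ r_i the total number of 1s. Each pair of columns can share at most one row with both entries 1 (else a 2×2 all-ones block appears), so Σ_i C(r_i, 2) ≤ C(110, 2) = 5995. By convexity Σ_i C(r_i, 2) ≥ 77·C(z/77, 2) = z(z − 77)/(2·77), giving z² − 77z − 77·110·109 ≤ 0 and hence z ≤ (1/2)[77 + √(5929 + 4·923230)] = (1/2)[77 + √3698849] ≈ (1/2)(77 + 1923.2392) = 1000.1196.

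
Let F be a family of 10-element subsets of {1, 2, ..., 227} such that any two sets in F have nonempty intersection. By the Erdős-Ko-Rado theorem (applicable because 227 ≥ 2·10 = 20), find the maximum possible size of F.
max |F| = C(226, 9) = 3607026584504200

The Erdős-Ko-Rado theorem states: for n ≥ 2k, an intersecting family of k-subsets of an n-element set has size at most C(n − 1, k − 1), with equality for 'star' families {A ⊆ [n] : |A| = k, i ∈ A} (fix an element i). For n = 227, k = 10: C(226, 9) = 3607026584504200.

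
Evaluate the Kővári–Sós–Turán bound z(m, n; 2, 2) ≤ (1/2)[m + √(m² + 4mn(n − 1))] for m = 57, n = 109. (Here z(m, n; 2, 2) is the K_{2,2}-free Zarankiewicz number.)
z(57, 109; 2, 2) ≤ (1/2)[57 + √(57² + 4·57·109·108)] = (1/2)[57 + √2687265] = 848.144

Kővári–Sós–Turán: let r_1, ..., r_57 be the row sums and z = Σ r_i the total number of 1s. Each pair of columns can share at most one row with both entries 1 (else a 2×2 all-ones block appears), so Σ_i C(r_i, 2) ≤ C(109, 2) = 5886. By convexity Σ_i C(r_i, 2) ≥ 57·C(z/57, 2) = z(z − 57)/(2·57), giving z² − 57z − 57·109·108 ≤ 0 and hence z ≤ (1/2)[57 + √(3249 + 4·671004)] = (1/2)[57 + √2687265] ≈ (1/2)(57 + 1639.288) = 848.144.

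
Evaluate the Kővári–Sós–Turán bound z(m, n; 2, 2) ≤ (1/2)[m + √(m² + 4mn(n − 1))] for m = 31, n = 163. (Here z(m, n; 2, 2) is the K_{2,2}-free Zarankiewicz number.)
z(31, 163; 2, 2) ≤ (1/2)[31 + √(31² + 4·31·163·162)] = (1/2)[31 + √3275305] = 920.3902

Kővári–Sós–Turán: let r_1, ..., r_31 be the row sums and z = Σ r_i the total number of 1s. Each pair of columns can share at most one row with both entries 1 (else a 2×2 all-ones block appears), so Σ_i C(r_i, 2) ≤ C(163, 2) = 13203. By convexity Σ_i C(r_i, 2) ≥ 31·C(z/31, 2) = z(z − 31)/(2·31), giving z² − 31z − 31·163·162 ≤ 0 and hence z ≤ (1/2)[31 + √(961 + 4·818586)] = (1/2)[31 + √3275305] ≈ (1/2)(31 + 1809.7804) = 920.3902.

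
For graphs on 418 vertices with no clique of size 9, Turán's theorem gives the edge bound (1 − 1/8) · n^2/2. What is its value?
Turán density bound = (7/8) · 418^2/2 = 305767/4 ≈ 76441.75

Turán's theorem: ex(n, K_{r+1}) is achieved by the complete r-partite Turán graph T(n, r) with parts as balanced as possible, and is at most (1 − 1/r) · n^2/2. For r = 8, n = 418: the density bound is (7/8) · 174724/2 = 305767/4 ≈ 76441.75. The integer-valued extremum is e(T(418, 8)) = 76441, which is strictly less than the density bound 305767/4 since 8 ∤ 418 (the parts of T(418, 8) cannot all be equal).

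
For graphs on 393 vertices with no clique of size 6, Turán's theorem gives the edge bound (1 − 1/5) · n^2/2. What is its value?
Turán density bound = (4/5) · 393^2/2 = 308898/5 ≈ 61779.6

Turán's theorem: ex(n, K_{r+1}) is achieved by the complete r-partite Turán graph T(n, r) with parts as balanced as possible, and is at most (1 − 1/r) · n^2/2. For r = 5, n = 393: the density bound is (4/5) · 154449/2 = 308898/5 ≈ 61779.6. The integer-valued extremum is e(T(393, 5)) = 61779, which is strictly less than the density bound 308898/5 since 5 ∤ 393 (the parts of T(393, 5) cannot all be equal).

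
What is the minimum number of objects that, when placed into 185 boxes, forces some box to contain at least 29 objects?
n = (29 − 1)·185 + 1 = 5181

By the generalised pigeonhole principle, to guarantee some box contains ≥ r objects we need more than (r − 1) · k objects total. Threshold: n = (r − 1) · k + 1. With r = 29 and k = 185: n = 28 · 185 + 1 = 5180 + 1 = 5181. For n = 5180 = 28 · 185, we can put exactly 28 objects in every box, avoiding 29 in any single one — so 5181 is tight.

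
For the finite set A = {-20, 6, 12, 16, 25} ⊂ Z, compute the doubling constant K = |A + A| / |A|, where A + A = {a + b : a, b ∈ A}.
K = |A + A| / |A| = 15/5 = 3

Enumerate A + A = {a + b : a, b ∈ A}. With |A| = 5, there are |A|^2 = 25 ordered sum pairs; collecting distinct values, A + A = {-40, -14, -8, -4, 5, 12, 18, 22, 24, 28, 31, 32, 37, 41, 50}, so |A + A| = 15. Thus K = 15/5 = 3. For comparison, the minimum possible |A + A| over all 5-element sets is 2·5 − 1 = 9 (so min K = 9/5), attained only by arithmetic progressions.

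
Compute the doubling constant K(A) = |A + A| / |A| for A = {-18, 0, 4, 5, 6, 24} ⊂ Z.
K = |A + A| / |A| = 19/6

Enumerate A + A = {a + b : a, b ∈ A}. With |A| = 6, there are |A|^2 = 36 ordered sum pairs; collecting distinct values, A + A = {-36, -18, -14, -13, -12, 0, 4, 5, 6, 8, 9, 10, 11, 12, 24, 28, 29, 30, 48}, so |A + A| = 19. Thus K = 19/6. For comparison, the minimum possible |A + A| over all 6-element sets is 2·6 − 1 = 11 (so min K = 11/6), attained only by arithmetic progressions.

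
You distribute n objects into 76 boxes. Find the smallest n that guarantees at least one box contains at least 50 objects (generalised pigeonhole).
n = (50 − 1)·76 + 1 = 3725

By the generalised pigeonhole principle, to guarantee some box contains ≥ r objects we need more than (r − 1) · k objects total. Threshold: n = (r − 1) · k + 1. With r = 50 and k = 76: n = 49 · 76 + 1 = 3724 + 1 = 3725. For n = 3724 = 49 · 76, we can put exactly 49 objects in every box, avoiding 50 in any single one — so 3725 is tight.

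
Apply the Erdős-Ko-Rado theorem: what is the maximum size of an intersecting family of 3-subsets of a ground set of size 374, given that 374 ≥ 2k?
max |F| = C(373, 2) = 69378

The Erdős-Ko-Rado theorem states: for n ≥ 2k, an intersecting family of k-subsets of an n-element set has size at most C(n − 1, k − 1), with equality for 'star' families {A ⊆ [n] : |A| = k, i ∈ A} (fix an element i). For n = 374, k = 3: C(373, 2) = 69378.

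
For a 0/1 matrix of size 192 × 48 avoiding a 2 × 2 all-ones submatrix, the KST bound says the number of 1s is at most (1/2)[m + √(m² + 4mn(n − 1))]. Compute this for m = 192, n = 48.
z(192, 48; 2, 2) ≤ (1/2)[192 + √(192² + 4·192·48·47)] = (1/2)[192 + √1769472] = 761.1075

Kővári–Sós–Turán: let r_1, ..., r_192 be the row sums and z = Σ r_i the total number of 1s. Each pair of columns can share at most one row with both entries 1 (else a 2×2 all-ones block appears), so Σ_i C(r_i, 2) ≤ C(48, 2) = 1128. By convexity Σ_i C(r_i, 2) ≥ 192·C(z/192, 2) = z(z − 192)/(2·192), giving z² − 192z − 192·48·47 ≤ 0 and hence z ≤ (1/2)[192 + √(36864 + 4·433152)] = (1/2)[192 + √1769472] ≈ (1/2)(192 + 1330.215) = 761.1075.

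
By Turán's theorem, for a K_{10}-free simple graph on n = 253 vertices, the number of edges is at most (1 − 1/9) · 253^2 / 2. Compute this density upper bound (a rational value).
Turán density bound = (8/9) · 253^2/2 = 256036/9 ≈ 28448.4444

Turán's theorem: ex(n, K_{r+1}) is achieved by the complete r-partite Turán graph T(n, r) with parts as balanced as possible, and is at most (1 − 1/r) · n^2/2. For r = 9, n = 253: the density bound is (8/9) · 64009/2 = 256036/9 ≈ 28448.4444. The integer-valued extremum is e(T(253, 9)) = 28448, which is strictly less than the density bound 256036/9 since 9 ∤ 253 (the parts of T(253, 9) cannot all be equal).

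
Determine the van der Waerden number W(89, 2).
W(89, 2) = 89 + 1 = 90

A 2-term AP is any pair of integers, so a monochromatic 2-AP exists iff some colour is used at least twice. With 89 colours, the colouring i ↦ i on {1, ..., 89} uses each colour once, avoiding any monochromatic pair, so W(89, 2) > 89. For {1, ..., 90}, pigeonhole forces two integers of the same colour, which form a monochromatic 2-AP. Hence W(89, 2) = 90.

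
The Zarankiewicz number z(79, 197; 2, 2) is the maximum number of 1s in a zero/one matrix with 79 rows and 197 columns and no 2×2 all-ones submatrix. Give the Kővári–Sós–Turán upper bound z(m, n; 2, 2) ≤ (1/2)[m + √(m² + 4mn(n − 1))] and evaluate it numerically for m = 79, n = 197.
z(79, 197; 2, 2) ≤ (1/2)[79 + √(79² + 4·79·197·196)] = (1/2)[79 + √12207633] = 1786.4712

Kővári–Sós–Turán: let r_1, ..., r_79 be the row sums and z = Σ r_i the total number of 1s. Each pair of columns can share at most one row with both entries 1 (else a 2×2 all-ones block appears), so Σ_i C(r_i, 2) ≤ C(197, 2) = 19306. By convexity Σ_i C(r_i, 2) ≥ 79·C(z/79, 2) = z(z − 79)/(2·79), giving z² − 79z − 79·197·196 ≤ 0 and hence z ≤ (1/2)[79 + √(6241 + 4·3050348)] = (1/2)[79 + √12207633] ≈ (1/2)(79 + 3493.9423) = 1786.4712.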